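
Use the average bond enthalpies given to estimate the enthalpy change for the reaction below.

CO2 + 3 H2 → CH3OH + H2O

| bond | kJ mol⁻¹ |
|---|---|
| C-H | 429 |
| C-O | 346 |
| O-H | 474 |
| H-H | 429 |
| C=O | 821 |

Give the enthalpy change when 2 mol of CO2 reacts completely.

Bonds broken (reactants):
  C=O: 2 × 821 = 1642
  H-H: 3 × 429 = 1287
  Σ(broken) = 2929 kJ
Bonds formed (products):
  C-H: 3 × 429 = 1287
  C-O: 1 × 346 = 346
  O-H: 3 × 474 = 1422
  Σ(formed) = 3055 kJ
ΔH = Σ(broken) − Σ(formed) = 2929 − 3055 = −126 kJ
For 2× the reaction as written: 2 × (−126) = −252 kJ

ΔH = −252 kJ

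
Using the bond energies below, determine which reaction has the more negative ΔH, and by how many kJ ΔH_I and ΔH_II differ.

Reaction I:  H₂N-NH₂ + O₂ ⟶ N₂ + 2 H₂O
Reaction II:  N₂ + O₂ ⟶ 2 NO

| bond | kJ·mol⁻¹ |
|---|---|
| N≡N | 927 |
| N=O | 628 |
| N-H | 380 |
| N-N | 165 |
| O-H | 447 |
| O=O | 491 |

Reaction I, by 701 kJ

Reaction I:
  Bonds broken (reactants):
    N-H: 4 × 380 = 1520
    N-N: 1 × 165 = 165
    O=O: 1 × 491 = 491
    Σ(broken) = 2176 kJ
  Bonds formed (products):
    N≡N: 1 × 927 = 927
    O-H: 4 × 447 = 1788
    Σ(formed) = 2715 kJ
  ΔH_I = 2176 − 2715 = −539 kJ
Reaction II:
  Bonds broken (reactants):
    N≡N: 1 × 927 = 927
    O=O: 1 × 491 = 491
    Σ(broken) = 1418 kJ
  Bonds formed (products):
    N=O: 2 × 628 = 1256
    Σ(formed) = 1256 kJ
  ΔH_II = 1418 − 1256 = +162 kJ
ΔH_I − ΔH_II = −701 kJ, so reaction I has the more negative ΔH; |ΔH_I − ΔH_II| = 701 kJ.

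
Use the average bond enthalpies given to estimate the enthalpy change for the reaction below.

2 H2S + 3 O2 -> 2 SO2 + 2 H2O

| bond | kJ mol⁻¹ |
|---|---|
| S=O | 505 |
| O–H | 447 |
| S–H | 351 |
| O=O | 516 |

ΔH ≈ −856 kJ

Bonds broken (reactants):
  O=O: 3 × 516 = 1548
  S–H: 4 × 351 = 1404
  Σ(broken) = 2952 kJ
Bonds formed (products):
  O–H: 4 × 447 = 1788
  S=O: 4 × 505 = 2020
  Σ(formed) = 3808 kJ
ΔH = Σ(broken) − Σ(formed) = 2952 − 3808 = −856 kJ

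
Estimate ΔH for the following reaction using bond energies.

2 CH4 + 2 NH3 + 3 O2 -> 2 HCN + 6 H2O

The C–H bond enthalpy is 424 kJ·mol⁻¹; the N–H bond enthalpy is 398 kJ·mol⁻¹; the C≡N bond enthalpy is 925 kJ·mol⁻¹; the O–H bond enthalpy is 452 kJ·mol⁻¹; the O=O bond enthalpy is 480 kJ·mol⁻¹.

Bonds broken (reactants):
  C–H: 8 × 424 = 3392
  N–H: 6 × 398 = 2388
  O=O: 3 × 480 = 1440
  Σ(broken) = 7220 kJ
Bonds formed (products):
  C≡N: 2 × 925 = 1850
  C–H: 2 × 424 = 848
  O–H: 12 × 452 = 5424
  Σ(formed) = 8122 kJ
ΔH = Σ(broken) − Σ(formed) = 7220 − 8122 = −902 kJ

ΔH ≈ −902 kJ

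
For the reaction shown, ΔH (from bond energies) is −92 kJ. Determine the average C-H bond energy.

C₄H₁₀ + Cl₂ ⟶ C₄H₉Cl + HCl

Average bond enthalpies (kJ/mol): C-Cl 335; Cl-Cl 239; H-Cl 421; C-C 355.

Let D be the C-H bond energy.
Σ(broken) = 3×355 + 10×D + 1×239 = 1304 + 10D
Σ(formed) = 3×355 + 1×335 + 9×D + 1×421 = 1821 + 9D
ΔH = Σ(broken) − Σ(formed) = (1304 + 10D) − (1821 + 9D) = −517 + D
Setting this equal to −92 kJ gives D = 425 kJ/mol.

D(C-H) ≈ 425 kJ/mol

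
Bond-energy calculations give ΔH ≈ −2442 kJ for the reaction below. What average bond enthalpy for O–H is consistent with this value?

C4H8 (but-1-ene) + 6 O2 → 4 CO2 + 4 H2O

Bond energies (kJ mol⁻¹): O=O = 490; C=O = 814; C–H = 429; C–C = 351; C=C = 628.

D(O–H) ≈ 454 kJ/mol

Let D be the O–H bond energy.
Σ(broken) = 2×351 + 8×429 + 1×628 + 6×490 = 7702
Σ(formed) = 8×814 + 8×D = 6512 + 8D
ΔH = Σ(broken) − Σ(formed) = (7702) − (6512 + 8D) = +1190 − 8D
Setting this equal to −2442 kJ gives 8D = 3632, so D = 454 kJ/mol.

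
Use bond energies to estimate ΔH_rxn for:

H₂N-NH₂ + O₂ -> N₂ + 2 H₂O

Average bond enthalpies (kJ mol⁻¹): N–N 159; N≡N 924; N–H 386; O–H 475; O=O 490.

Bonds broken (reactants):
  N–H: 4 × 386 = 1544
  N–N: 1 × 159 = 159
  O=O: 1 × 490 = 490
  Σ(broken) = 2193 kJ
Bonds formed (products):
  N≡N: 1 × 924 = 924
  O–H: 4 × 475 = 1900
  Σ(formed) = 2824 kJ
ΔH = Σ(broken) − Σ(formed) = 2193 − 2824 = −631 kJ

ΔH ≈ −631 kJ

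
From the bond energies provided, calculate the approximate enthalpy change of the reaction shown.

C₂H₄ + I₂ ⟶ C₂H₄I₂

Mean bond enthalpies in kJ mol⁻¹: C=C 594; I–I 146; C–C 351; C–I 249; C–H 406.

Bonds broken (reactants):
  C–H: 4 × 406 = 1624
  C=C: 1 × 594 = 594
  I–I: 1 × 146 = 146
  Σ(broken) = 2364 kJ
Bonds formed (products):
  C–C: 1 × 351 = 351
  C–H: 4 × 406 = 1624
  C–I: 2 × 249 = 498
  Σ(formed) = 2473 kJ
ΔH = Σ(broken) − Σ(formed) = 2364 − 2473 = −109 kJ

ΔH ≈ −109 kJ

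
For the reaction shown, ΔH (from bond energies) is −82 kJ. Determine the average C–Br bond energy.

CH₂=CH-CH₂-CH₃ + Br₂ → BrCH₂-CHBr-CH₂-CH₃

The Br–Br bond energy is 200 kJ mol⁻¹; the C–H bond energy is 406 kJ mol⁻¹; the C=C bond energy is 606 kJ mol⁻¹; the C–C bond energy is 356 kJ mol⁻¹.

Let D be the C–Br bond energy.
Σ(broken) = 1×200 + 2×356 + 8×406 + 1×606 = 4766
Σ(formed) = 2×D + 3×356 + 8×406 = 4316 + 2D
ΔH = Σ(broken) − Σ(formed) = (4766) − (4316 + 2D) = +450 − 2D
Setting this equal to −82 kJ gives 2D = 532, so D = 266 kJ/mol.

D(C–Br) ≈ 266 kJ/mol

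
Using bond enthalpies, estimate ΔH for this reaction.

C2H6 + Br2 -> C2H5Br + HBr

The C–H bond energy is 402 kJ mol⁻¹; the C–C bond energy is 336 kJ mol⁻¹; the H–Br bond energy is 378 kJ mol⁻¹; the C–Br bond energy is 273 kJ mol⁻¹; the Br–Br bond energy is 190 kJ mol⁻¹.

Bonds broken (reactants):
  Br–Br: 1 × 190 = 190
  C–C: 1 × 336 = 336
  C–H: 6 × 402 = 2412
  Σ(broken) = 2938 kJ
Bonds formed (products):
  C–Br: 1 × 273 = 273
  C–C: 1 × 336 = 336
  C–H: 5 × 402 = 2010
  H–Br: 1 × 378 = 378
  Σ(formed) = 2997 kJ
ΔH = Σ(broken) − Σ(formed) = 2938 − 2997 = −59 kJ

ΔH ≈ −59 kJ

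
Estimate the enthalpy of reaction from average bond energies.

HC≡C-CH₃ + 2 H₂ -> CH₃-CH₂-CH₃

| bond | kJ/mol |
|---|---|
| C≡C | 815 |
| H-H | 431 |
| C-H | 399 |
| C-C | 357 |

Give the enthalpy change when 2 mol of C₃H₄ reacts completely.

Bonds broken (reactants):
  C≡C: 1 × 815 = 815
  C-C: 1 × 357 = 357
  C-H: 4 × 399 = 1596
  H-H: 2 × 431 = 862
  Σ(broken) = 3630 kJ
Bonds formed (products):
  C-C: 2 × 357 = 714
  C-H: 8 × 399 = 3192
  Σ(formed) = 3906 kJ
ΔH = Σ(broken) − Σ(formed) = 3630 − 3906 = −276 kJ
For 2× the reaction as written: 2 × (−276) = −552 kJ

ΔH = −552 kJ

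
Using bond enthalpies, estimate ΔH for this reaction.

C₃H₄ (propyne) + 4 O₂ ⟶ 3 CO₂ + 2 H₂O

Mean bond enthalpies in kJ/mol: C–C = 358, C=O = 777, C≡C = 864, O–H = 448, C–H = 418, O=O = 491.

ΔH ≈ −1596 kJ

Bonds broken (reactants):
  C≡C: 1 × 864 = 864
  C–C: 1 × 358 = 358
  C–H: 4 × 418 = 1672
  O=O: 4 × 491 = 1964
  Σ(broken) = 4858 kJ
Bonds formed (products):
  C=O: 6 × 777 = 4662
  O–H: 4 × 448 = 1792
  Σ(formed) = 6454 kJ
ΔH = Σ(broken) − Σ(formed) = 4858 − 6454 = −1596 kJ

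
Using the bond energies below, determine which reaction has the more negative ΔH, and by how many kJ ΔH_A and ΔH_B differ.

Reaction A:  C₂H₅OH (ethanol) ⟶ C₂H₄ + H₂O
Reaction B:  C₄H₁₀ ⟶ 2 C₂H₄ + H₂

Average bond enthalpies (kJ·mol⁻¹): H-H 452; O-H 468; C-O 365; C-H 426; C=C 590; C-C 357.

Reaction A:
  Bonds broken (reactants):
    C-C: 1 × 357 = 357
    C-H: 5 × 426 = 2130
    C-O: 1 × 365 = 365
    O-H: 1 × 468 = 468
    Σ(broken) = 3320 kJ
  Bonds formed (products):
    C-H: 4 × 426 = 1704
    C=C: 1 × 590 = 590
    O-H: 2 × 468 = 936
    Σ(formed) = 3230 kJ
  ΔH_A = 3320 − 3230 = +90 kJ
Reaction B:
  Bonds broken (reactants):
    C-C: 3 × 357 = 1071
    C-H: 10 × 426 = 4260
    Σ(broken) = 5331 kJ
  Bonds formed (products):
    C-H: 8 × 426 = 3408
    C=C: 2 × 590 = 1180
    H-H: 1 × 452 = 452
    Σ(formed) = 5040 kJ
  ΔH_B = 5331 − 5040 = +291 kJ
ΔH_A − ΔH_B = −201 kJ, so reaction A has the more negative ΔH; |ΔH_A − ΔH_B| = 201 kJ.

Reaction A, by 201 kJ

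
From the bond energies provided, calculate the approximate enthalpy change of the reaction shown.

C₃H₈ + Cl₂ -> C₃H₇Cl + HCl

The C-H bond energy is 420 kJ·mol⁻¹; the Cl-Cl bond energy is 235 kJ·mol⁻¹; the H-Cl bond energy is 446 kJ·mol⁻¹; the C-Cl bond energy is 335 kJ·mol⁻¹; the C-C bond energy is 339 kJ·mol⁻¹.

Bonds broken (reactants):
  C-C: 2 × 339 = 678
  C-H: 8 × 420 = 3360
  Cl-Cl: 1 × 235 = 235
  Σ(broken) = 4273 kJ
Bonds formed (products):
  C-C: 2 × 339 = 678
  C-Cl: 1 × 335 = 335
  C-H: 7 × 420 = 2940
  H-Cl: 1 × 446 = 446
  Σ(formed) = 4399 kJ
ΔH = Σ(broken) − Σ(formed) = 4273 − 4399 = −126 kJ

ΔH ≈ −126 kJ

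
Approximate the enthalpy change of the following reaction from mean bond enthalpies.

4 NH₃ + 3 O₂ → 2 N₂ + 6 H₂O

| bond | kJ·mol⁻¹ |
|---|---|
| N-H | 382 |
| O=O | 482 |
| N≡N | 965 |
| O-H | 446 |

Bonds broken (reactants):
  N-H: 12 × 382 = 4584
  O=O: 3 × 482 = 1446
  Σ(broken) = 6030 kJ
Bonds formed (products):
  N≡N: 2 × 965 = 1930
  O-H: 12 × 446 = 5352
  Σ(formed) = 7282 kJ
ΔH = Σ(broken) − Σ(formed) = 6030 − 7282 = −1252 kJ

ΔH ≈ −1252 kJ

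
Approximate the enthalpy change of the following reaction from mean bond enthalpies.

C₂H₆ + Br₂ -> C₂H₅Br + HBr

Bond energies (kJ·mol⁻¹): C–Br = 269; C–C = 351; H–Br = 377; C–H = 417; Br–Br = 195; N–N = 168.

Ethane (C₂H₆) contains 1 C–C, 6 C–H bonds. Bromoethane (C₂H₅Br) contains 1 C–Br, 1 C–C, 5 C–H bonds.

ΔH ≈ −34 kJ

Bonds broken (reactants):
  Br–Br: 1 × 195 = 195
  C–C: 1 × 351 = 351
  C–H: 6 × 417 = 2502
  Σ(broken) = 3048 kJ
Bonds formed (products):
  C–Br: 1 × 269 = 269
  C–C: 1 × 351 = 351
  C–H: 5 × 417 = 2085
  H–Br: 1 × 377 = 377
  Σ(formed) = 3082 kJ
ΔH = Σ(broken) − Σ(formed) = 3048 − 3082 = −34 kJ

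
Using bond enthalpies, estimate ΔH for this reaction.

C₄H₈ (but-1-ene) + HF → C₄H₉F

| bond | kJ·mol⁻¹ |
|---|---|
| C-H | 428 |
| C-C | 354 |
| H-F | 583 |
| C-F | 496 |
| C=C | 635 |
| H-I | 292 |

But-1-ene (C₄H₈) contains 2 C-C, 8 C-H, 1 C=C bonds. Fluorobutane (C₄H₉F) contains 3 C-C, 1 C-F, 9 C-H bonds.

Bonds broken (reactants):
  C-C: 2 × 354 = 708
  C-H: 8 × 428 = 3424
  C=C: 1 × 635 = 635
  H-F: 1 × 583 = 583
  Σ(broken) = 5350 kJ
Bonds formed (products):
  C-C: 3 × 354 = 1062
  C-F: 1 × 496 = 496
  C-H: 9 × 428 = 3852
  Σ(formed) = 5410 kJ
ΔH = Σ(broken) − Σ(formed) = 5350 − 5410 = −60 kJ

ΔH ≈ −60 kJ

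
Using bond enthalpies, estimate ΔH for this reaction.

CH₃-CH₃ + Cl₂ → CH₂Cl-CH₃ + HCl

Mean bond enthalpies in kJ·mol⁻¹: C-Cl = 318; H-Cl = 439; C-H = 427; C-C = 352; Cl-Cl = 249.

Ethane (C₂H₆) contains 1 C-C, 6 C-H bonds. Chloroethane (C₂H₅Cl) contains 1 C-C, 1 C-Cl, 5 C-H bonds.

Bonds broken (reactants):
  C-C: 1 × 352 = 352
  C-H: 6 × 427 = 2562
  Cl-Cl: 1 × 249 = 249
  Σ(broken) = 3163 kJ
Bonds formed (products):
  C-C: 1 × 352 = 352
  C-Cl: 1 × 318 = 318
  C-H: 5 × 427 = 2135
  H-Cl: 1 × 439 = 439
  Σ(formed) = 3244 kJ
ΔH = Σ(broken) − Σ(formed) = 3163 − 3244 = −81 kJ

ΔH ≈ −81 kJ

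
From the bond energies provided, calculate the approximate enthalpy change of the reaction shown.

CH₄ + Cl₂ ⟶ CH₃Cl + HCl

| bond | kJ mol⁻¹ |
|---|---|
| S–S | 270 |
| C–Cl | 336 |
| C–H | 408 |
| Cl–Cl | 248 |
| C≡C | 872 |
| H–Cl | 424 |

ΔH ≈ −104 kJ

Bonds broken (reactants):
  C–H: 4 × 408 = 1632
  Cl–Cl: 1 × 248 = 248
  Σ(broken) = 1880 kJ
Bonds formed (products):
  C–Cl: 1 × 336 = 336
  C–H: 3 × 408 = 1224
  H–Cl: 1 × 424 = 424
  Σ(formed) = 1984 kJ
ΔH = Σ(broken) − Σ(formed) = 1880 − 1984 = −104 kJ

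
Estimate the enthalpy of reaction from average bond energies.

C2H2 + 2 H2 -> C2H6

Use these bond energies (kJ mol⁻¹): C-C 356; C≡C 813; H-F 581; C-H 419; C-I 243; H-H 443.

Bonds broken (reactants):
  C≡C: 1 × 813 = 813
  C-H: 2 × 419 = 838
  H-H: 2 × 443 = 886
  Σ(broken) = 2537 kJ
Bonds formed (products):
  C-C: 1 × 356 = 356
  C-H: 6 × 419 = 2514
  Σ(formed) = 2870 kJ
ΔH = Σ(broken) − Σ(formed) = 2537 − 2870 = −333 kJ

ΔH ≈ −333 kJ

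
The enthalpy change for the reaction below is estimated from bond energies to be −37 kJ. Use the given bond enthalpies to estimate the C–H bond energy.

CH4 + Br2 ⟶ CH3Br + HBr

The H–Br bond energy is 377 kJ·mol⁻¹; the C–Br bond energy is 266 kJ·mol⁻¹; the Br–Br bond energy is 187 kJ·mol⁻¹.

D(C–H) ≈ 419 kJ/mol

Let D be the C–H bond energy.
Σ(broken) = 1×187 + 4×D = 187 + 4D
Σ(formed) = 1×266 + 3×D + 1×377 = 643 + 3D
ΔH = Σ(broken) − Σ(formed) = (187 + 4D) − (643 + 3D) = −456 + D
Setting this equal to −37 kJ gives D = 419 kJ/mol.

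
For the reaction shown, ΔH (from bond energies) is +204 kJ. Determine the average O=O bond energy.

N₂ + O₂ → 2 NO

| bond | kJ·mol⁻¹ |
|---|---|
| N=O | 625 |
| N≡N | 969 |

D(O=O) ≈ 485 kJ/mol

Let D be the O=O bond energy.
Σ(broken) = 1×969 + 1×D = 969 + D
Σ(formed) = 2×625 = 1250
ΔH = Σ(broken) − Σ(formed) = (969 + D) − (1250) = −281 + D
Setting this equal to +204 kJ gives D = 485 kJ/mol.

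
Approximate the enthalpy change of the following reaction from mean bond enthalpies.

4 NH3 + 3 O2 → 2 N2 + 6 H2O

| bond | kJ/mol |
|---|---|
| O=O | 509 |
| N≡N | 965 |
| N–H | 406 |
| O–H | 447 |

Bonds broken (reactants):
  N–H: 12 × 406 = 4872
  O=O: 3 × 509 = 1527
  Σ(broken) = 6399 kJ
Bonds formed (products):
  N≡N: 2 × 965 = 1930
  O–H: 12 × 447 = 5364
  Σ(formed) = 7294 kJ
ΔH = Σ(broken) − Σ(formed) = 6399 − 7294 = −895 kJ

ΔH ≈ −895 kJ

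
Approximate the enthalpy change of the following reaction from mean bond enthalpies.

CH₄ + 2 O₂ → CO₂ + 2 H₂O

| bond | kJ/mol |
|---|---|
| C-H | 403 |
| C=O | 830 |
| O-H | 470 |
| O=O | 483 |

ΔH ≈ −962 kJ

Bonds broken (reactants):
  C-H: 4 × 403 = 1612
  O=O: 2 × 483 = 966
  Σ(broken) = 2578 kJ
Bonds formed (products):
  C=O: 2 × 830 = 1660
  O-H: 4 × 470 = 1880
  Σ(formed) = 3540 kJ
ΔH = Σ(broken) − Σ(formed) = 2578 − 3540 = −962 kJ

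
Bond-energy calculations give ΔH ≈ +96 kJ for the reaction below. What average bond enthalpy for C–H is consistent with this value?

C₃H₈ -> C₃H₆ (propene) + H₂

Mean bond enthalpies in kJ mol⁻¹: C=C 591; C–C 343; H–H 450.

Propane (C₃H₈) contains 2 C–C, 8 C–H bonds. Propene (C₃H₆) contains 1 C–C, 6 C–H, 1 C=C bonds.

Let D be the C–H bond energy.
Σ(broken) = 2×343 + 8×D = 686 + 8D
Σ(formed) = 1×343 + 6×D + 1×591 + 1×450 = 1384 + 6D
ΔH = Σ(broken) − Σ(formed) = (686 + 8D) − (1384 + 6D) = −698 + 2D
Setting this equal to +96 kJ gives 2D = 794, so D = 397 kJ/mol.

D(C–H) ≈ 397 kJ/mol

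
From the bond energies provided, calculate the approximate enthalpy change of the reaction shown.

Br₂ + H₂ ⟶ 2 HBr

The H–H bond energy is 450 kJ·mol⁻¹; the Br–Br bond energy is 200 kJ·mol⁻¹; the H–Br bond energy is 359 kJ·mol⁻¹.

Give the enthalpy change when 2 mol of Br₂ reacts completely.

ΔH = −136 kJ

Bonds broken (reactants):
  Br–Br: 1 × 200 = 200
  H–H: 1 × 450 = 450
  Σ(broken) = 650 kJ
Bonds formed (products):
  H–Br: 2 × 359 = 718
  Σ(formed) = 718 kJ
ΔH = Σ(broken) − Σ(formed) = 650 − 718 = −68 kJ
For 2× the reaction as written: 2 × (−68) = −136 kJ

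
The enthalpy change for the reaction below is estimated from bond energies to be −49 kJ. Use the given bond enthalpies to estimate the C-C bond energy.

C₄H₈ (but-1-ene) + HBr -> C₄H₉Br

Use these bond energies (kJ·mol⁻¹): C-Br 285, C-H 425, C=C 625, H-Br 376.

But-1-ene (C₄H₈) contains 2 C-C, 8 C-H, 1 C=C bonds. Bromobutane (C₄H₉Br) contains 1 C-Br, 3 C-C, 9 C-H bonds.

D(C-C) ≈ 340 kJ/mol

Let D be the C-C bond energy.
Σ(broken) = 2×D + 8×425 + 1×625 + 1×376 = 4401 + 2D
Σ(formed) = 1×285 + 3×D + 9×425 = 4110 + 3D
ΔH = Σ(broken) − Σ(formed) = (4401 + 2D) − (4110 + 3D) = +291 − D
Setting this equal to −49 kJ gives D = 340 kJ/mol.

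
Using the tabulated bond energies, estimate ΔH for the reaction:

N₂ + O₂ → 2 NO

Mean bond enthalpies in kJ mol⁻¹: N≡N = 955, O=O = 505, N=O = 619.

ΔH ≈ +222 kJ

Bonds broken (reactants):
  N≡N: 1 × 955 = 955
  O=O: 1 × 505 = 505
  Σ(broken) = 1460 kJ
Bonds formed (products):
  N=O: 2 × 619 = 1238
  Σ(formed) = 1238 kJ
ΔH = Σ(broken) − Σ(formed) = 1460 − 1238 = +222 kJ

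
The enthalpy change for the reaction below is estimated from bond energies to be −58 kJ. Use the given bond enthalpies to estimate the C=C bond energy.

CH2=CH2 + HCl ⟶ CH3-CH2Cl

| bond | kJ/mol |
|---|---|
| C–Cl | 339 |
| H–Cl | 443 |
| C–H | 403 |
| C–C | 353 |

D(C=C) ≈ 594 kJ/mol

Let D be the C=C bond energy.
Σ(broken) = 4×403 + 1×D + 1×443 = 2055 + D
Σ(formed) = 1×353 + 1×339 + 5×403 = 2707
ΔH = Σ(broken) − Σ(formed) = (2055 + D) − (2707) = −652 + D
Setting this equal to −58 kJ gives D = 594 kJ/mol.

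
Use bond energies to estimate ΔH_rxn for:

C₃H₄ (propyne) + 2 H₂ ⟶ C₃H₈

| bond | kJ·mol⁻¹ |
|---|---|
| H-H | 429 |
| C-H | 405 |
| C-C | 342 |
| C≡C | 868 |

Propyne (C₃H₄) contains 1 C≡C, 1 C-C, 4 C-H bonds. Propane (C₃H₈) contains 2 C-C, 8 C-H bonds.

ΔH ≈ −236 kJ

Bonds broken (reactants):
  C≡C: 1 × 868 = 868
  C-C: 1 × 342 = 342
  C-H: 4 × 405 = 1620
  H-H: 2 × 429 = 858
  Σ(broken) = 3688 kJ
Bonds formed (products):
  C-C: 2 × 342 = 684
  C-H: 8 × 405 = 3240
  Σ(formed) = 3924 kJ
ΔH = Σ(broken) − Σ(formed) = 3688 − 3924 = −236 kJ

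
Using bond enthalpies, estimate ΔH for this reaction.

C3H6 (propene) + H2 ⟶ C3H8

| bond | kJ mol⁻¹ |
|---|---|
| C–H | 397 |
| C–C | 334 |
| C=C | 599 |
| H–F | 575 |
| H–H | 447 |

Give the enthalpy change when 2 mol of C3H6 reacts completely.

Bonds broken (reactants):
  C–C: 1 × 334 = 334
  C–H: 6 × 397 = 2382
  C=C: 1 × 599 = 599
  H–H: 1 × 447 = 447
  Σ(broken) = 3762 kJ
Bonds formed (products):
  C–C: 2 × 334 = 668
  C–H: 8 × 397 = 3176
  Σ(formed) = 3844 kJ
ΔH = Σ(broken) − Σ(formed) = 3762 − 3844 = −82 kJ
For 2× the reaction as written: 2 × (−82) = −164 kJ

ΔH = −164 kJ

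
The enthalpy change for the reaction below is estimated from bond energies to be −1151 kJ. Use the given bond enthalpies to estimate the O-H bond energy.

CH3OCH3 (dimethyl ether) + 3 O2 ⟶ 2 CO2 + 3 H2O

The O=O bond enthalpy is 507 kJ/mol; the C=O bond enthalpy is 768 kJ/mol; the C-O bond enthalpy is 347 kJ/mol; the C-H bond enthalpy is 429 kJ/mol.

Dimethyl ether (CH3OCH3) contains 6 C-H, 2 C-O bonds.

Let D be the O-H bond energy.
Σ(broken) = 6×429 + 2×347 + 3×507 = 4789
Σ(formed) = 4×768 + 6×D = 3072 + 6D
ΔH = Σ(broken) − Σ(formed) = (4789) − (3072 + 6D) = +1717 − 6D
Setting this equal to −1151 kJ gives 6D = 2868, so D = 478 kJ/mol.

D(O-H) ≈ 478 kJ/mol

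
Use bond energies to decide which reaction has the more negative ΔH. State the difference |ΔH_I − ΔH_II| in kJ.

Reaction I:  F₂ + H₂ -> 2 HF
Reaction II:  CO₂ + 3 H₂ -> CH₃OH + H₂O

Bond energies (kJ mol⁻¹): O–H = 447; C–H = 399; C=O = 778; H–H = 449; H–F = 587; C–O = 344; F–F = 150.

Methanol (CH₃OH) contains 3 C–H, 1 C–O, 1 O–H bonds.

Reaction I:
  Bonds broken (reactants):
    F–F: 1 × 150 = 150
    H–H: 1 × 449 = 449
    Σ(broken) = 599 kJ
  Bonds formed (products):
    H–F: 2 × 587 = 1174
    Σ(formed) = 1174 kJ
  ΔH_I = 599 − 1174 = −575 kJ
Reaction II:
  Bonds broken (reactants):
    C=O: 2 × 778 = 1556
    H–H: 3 × 449 = 1347
    Σ(broken) = 2903 kJ
  Bonds formed (products):
    C–H: 3 × 399 = 1197
    C–O: 1 × 344 = 344
    O–H: 3 × 447 = 1341
    Σ(formed) = 2882 kJ
  ΔH_II = 2903 − 2882 = +21 kJ
ΔH_I − ΔH_II = −596 kJ, so reaction I has the more negative ΔH; |ΔH_I − ΔH_II| = 596 kJ.

Reaction I, by 596 kJ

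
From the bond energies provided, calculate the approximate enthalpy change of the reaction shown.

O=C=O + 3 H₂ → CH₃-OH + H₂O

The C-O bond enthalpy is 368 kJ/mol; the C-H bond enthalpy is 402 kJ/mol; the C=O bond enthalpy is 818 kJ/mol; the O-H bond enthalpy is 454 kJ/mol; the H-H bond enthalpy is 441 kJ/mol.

Bonds broken (reactants):
  C=O: 2 × 818 = 1636
  H-H: 3 × 441 = 1323
  Σ(broken) = 2959 kJ
Bonds formed (products):
  C-H: 3 × 402 = 1206
  C-O: 1 × 368 = 368
  O-H: 3 × 454 = 1362
  Σ(formed) = 2936 kJ
ΔH = Σ(broken) − Σ(formed) = 2959 − 2936 = +23 kJ

ΔH ≈ +23 kJ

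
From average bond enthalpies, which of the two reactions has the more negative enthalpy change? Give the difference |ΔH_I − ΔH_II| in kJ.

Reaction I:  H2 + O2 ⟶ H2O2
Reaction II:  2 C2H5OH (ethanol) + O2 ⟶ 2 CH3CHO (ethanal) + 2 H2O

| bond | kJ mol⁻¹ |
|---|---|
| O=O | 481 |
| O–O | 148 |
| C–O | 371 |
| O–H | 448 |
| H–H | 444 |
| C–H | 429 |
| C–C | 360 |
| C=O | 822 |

Reaction II, by 340 kJ

Reaction I:
  Bonds broken (reactants):
    H–H: 1 × 444 = 444
    O=O: 1 × 481 = 481
    Σ(broken) = 925 kJ
  Bonds formed (products):
    O–H: 2 × 448 = 896
    O–O: 1 × 148 = 148
    Σ(formed) = 1044 kJ
  ΔH_I = 925 − 1044 = −119 kJ
Reaction II:
  Bonds broken (reactants):
    C–C: 2 × 360 = 720
    C–H: 10 × 429 = 4290
    C–O: 2 × 371 = 742
    O–H: 2 × 448 = 896
    O=O: 1 × 481 = 481
    Σ(broken) = 7129 kJ
  Bonds formed (products):
    C–C: 2 × 360 = 720
    C–H: 8 × 429 = 3432
    C=O: 2 × 822 = 1644
    O–H: 4 × 448 = 1792
    Σ(formed) = 7588 kJ
  ΔH_II = 7129 − 7588 = −459 kJ
ΔH_I − ΔH_II = +340 kJ, so reaction II has the more negative ΔH; |ΔH_I − ΔH_II| = 340 kJ.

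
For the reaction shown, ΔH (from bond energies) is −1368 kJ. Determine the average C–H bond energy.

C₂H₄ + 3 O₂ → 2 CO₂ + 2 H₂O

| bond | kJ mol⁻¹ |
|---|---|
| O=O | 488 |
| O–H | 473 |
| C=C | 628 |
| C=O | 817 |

Let D be the C–H bond energy.
Σ(broken) = 4×D + 1×628 + 3×488 = 2092 + 4D
Σ(formed) = 4×817 + 4×473 = 5160
ΔH = Σ(broken) − Σ(formed) = (2092 + 4D) − (5160) = −3068 + 4D
Setting this equal to −1368 kJ gives 4D = 1700, so D = 425 kJ/mol.

D(C–H) ≈ 425 kJ/mol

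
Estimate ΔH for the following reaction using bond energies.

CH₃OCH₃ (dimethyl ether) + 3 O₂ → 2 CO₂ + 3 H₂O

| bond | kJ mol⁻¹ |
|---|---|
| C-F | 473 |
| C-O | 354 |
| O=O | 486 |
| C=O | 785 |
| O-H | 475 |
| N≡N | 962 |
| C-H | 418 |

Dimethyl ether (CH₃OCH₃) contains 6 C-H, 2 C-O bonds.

ΔH ≈ −1316 kJ

Bonds broken (reactants):
  C-H: 6 × 418 = 2508
  C-O: 2 × 354 = 708
  O=O: 3 × 486 = 1458
  Σ(broken) = 4674 kJ
Bonds formed (products):
  C=O: 4 × 785 = 3140
  O-H: 6 × 475 = 2850
  Σ(formed) = 5990 kJ
ΔH = Σ(broken) − Σ(formed) = 4674 − 5990 = −1316 kJ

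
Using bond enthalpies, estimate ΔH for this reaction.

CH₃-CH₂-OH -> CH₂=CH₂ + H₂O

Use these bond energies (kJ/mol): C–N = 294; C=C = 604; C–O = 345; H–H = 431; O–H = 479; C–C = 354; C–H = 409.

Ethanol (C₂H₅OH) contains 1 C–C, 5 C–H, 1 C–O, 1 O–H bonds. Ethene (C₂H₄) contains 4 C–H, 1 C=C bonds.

Bonds broken (reactants):
  C–C: 1 × 354 = 354
  C–H: 5 × 409 = 2045
  C–O: 1 × 345 = 345
  O–H: 1 × 479 = 479
  Σ(broken) = 3223 kJ
Bonds formed (products):
  C–H: 4 × 409 = 1636
  C=C: 1 × 604 = 604
  O–H: 2 × 479 = 958
  Σ(formed) = 3198 kJ
ΔH = Σ(broken) − Σ(formed) = 3223 − 3198 = +25 kJ

ΔH ≈ +25 kJ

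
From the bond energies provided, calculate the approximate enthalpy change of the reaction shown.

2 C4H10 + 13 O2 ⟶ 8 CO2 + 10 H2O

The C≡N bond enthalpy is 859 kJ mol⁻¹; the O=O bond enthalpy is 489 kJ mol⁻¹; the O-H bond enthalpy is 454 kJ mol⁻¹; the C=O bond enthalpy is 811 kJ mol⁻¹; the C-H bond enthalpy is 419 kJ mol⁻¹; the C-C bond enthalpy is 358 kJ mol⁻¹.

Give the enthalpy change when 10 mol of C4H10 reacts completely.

ΔH = −25855 kJ

Bonds broken (reactants):
  C-C: 6 × 358 = 2148
  C-H: 20 × 419 = 8380
  O=O: 13 × 489 = 6357
  Σ(broken) = 16885 kJ
Bonds formed (products):
  C=O: 16 × 811 = 12976
  O-H: 20 × 454 = 9080
  Σ(formed) = 22056 kJ
ΔH = Σ(broken) − Σ(formed) = 16885 − 22056 = −5171 kJ
For 5× the reaction as written: 5 × (−5171) = −25855 kJ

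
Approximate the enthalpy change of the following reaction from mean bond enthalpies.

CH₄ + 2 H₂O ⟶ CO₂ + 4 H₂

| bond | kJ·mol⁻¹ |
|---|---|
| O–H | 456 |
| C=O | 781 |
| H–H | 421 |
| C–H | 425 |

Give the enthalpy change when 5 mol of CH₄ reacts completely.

ΔH = +1390 kJ

Bonds broken (reactants):
  C–H: 4 × 425 = 1700
  O–H: 4 × 456 = 1824
  Σ(broken) = 3524 kJ
Bonds formed (products):
  C=O: 2 × 781 = 1562
  H–H: 4 × 421 = 1684
  Σ(formed) = 3246 kJ
ΔH = Σ(broken) − Σ(formed) = 3524 − 3246 = +278 kJ
For 5× the reaction as written: 5 × (+278) = +1390 kJ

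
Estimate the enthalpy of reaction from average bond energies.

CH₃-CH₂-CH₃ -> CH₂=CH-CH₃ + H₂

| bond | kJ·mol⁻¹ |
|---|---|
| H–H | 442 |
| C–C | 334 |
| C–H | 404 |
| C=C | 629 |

ΔH ≈ +71 kJ

Bonds broken (reactants):
  C–C: 2 × 334 = 668
  C–H: 8 × 404 = 3232
  Σ(broken) = 3900 kJ
Bonds formed (products):
  C–C: 1 × 334 = 334
  C–H: 6 × 404 = 2424
  C=C: 1 × 629 = 629
  H–H: 1 × 442 = 442
  Σ(formed) = 3829 kJ
ΔH = Σ(broken) − Σ(formed) = 3900 − 3829 = +71 kJ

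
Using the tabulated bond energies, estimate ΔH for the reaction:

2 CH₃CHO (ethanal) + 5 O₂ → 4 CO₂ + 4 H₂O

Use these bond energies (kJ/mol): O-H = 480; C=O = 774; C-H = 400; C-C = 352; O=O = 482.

Bonds broken (reactants):
  C-C: 2 × 352 = 704
  C-H: 8 × 400 = 3200
  C=O: 2 × 774 = 1548
  O=O: 5 × 482 = 2410
  Σ(broken) = 7862 kJ
Bonds formed (products):
  C=O: 8 × 774 = 6192
  O-H: 8 × 480 = 3840
  Σ(formed) = 10032 kJ
ΔH = Σ(broken) − Σ(formed) = 7862 − 10032 = −2170 kJ

ΔH ≈ −2170 kJ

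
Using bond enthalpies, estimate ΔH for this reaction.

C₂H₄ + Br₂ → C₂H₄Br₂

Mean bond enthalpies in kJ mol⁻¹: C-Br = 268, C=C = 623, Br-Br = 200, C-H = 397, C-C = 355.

Bonds broken (reactants):
  Br-Br: 1 × 200 = 200
  C-H: 4 × 397 = 1588
  C=C: 1 × 623 = 623
  Σ(broken) = 2411 kJ
Bonds formed (products):
  C-Br: 2 × 268 = 536
  C-C: 1 × 355 = 355
  C-H: 4 × 397 = 1588
  Σ(formed) = 2479 kJ
ΔH = Σ(broken) − Σ(formed) = 2411 − 2479 = −68 kJ

ΔH ≈ −68 kJ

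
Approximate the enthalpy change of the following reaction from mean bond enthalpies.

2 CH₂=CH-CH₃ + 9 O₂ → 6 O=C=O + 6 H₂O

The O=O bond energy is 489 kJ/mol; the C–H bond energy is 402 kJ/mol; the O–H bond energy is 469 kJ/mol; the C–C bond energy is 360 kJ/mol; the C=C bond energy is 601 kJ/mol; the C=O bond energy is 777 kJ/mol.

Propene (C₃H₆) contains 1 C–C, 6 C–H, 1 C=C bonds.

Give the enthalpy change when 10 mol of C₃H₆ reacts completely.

Bonds broken (reactants):
  C–C: 2 × 360 = 720
  C–H: 12 × 402 = 4824
  C=C: 2 × 601 = 1202
  O=O: 9 × 489 = 4401
  Σ(broken) = 11147 kJ
Bonds formed (products):
  C=O: 12 × 777 = 9324
  O–H: 12 × 469 = 5628
  Σ(formed) = 14952 kJ
ΔH = Σ(broken) − Σ(formed) = 11147 − 14952 = −3805 kJ
For 5× the reaction as written: 5 × (−3805) = −19025 kJ

ΔH = −19025 kJ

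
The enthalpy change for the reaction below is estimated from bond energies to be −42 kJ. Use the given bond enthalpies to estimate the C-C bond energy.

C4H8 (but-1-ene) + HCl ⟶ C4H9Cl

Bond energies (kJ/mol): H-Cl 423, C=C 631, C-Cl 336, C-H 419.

Let D be the C-C bond energy.
Σ(broken) = 2×D + 8×419 + 1×631 + 1×423 = 4406 + 2D
Σ(formed) = 3×D + 1×336 + 9×419 = 4107 + 3D
ΔH = Σ(broken) − Σ(formed) = (4406 + 2D) − (4107 + 3D) = +299 − D
Setting this equal to −42 kJ gives D = 341 kJ/mol.

D(C-C) ≈ 341 kJ/mol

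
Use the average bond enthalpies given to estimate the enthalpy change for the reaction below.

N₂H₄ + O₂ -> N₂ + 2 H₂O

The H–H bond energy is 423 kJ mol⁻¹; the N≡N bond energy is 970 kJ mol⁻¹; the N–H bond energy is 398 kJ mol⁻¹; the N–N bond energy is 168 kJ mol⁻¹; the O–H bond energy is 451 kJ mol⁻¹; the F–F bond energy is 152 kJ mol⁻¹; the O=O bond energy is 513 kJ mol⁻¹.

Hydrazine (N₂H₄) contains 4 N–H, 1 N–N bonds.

ΔH ≈ −501 kJ

Bonds broken (reactants):
  N–H: 4 × 398 = 1592
  N–N: 1 × 168 = 168
  O=O: 1 × 513 = 513
  Σ(broken) = 2273 kJ
Bonds formed (products):
  N≡N: 1 × 970 = 970
  O–H: 4 × 451 = 1804
  Σ(formed) = 2774 kJ
ΔH = Σ(broken) − Σ(formed) = 2273 − 2774 = −501 kJ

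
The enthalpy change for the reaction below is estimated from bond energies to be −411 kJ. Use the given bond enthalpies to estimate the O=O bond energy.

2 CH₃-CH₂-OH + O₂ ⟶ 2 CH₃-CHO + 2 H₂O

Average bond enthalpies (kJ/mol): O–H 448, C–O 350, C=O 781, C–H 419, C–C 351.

Let D be the O=O bond energy.
Σ(broken) = 2×351 + 10×419 + 2×350 + 2×448 + 1×D = 6488 + D
Σ(formed) = 2×351 + 8×419 + 2×781 + 4×448 = 7408
ΔH = Σ(broken) − Σ(formed) = (6488 + D) − (7408) = −920 + D
Setting this equal to −411 kJ gives D = 509 kJ/mol.

D(O=O) ≈ 509 kJ/mol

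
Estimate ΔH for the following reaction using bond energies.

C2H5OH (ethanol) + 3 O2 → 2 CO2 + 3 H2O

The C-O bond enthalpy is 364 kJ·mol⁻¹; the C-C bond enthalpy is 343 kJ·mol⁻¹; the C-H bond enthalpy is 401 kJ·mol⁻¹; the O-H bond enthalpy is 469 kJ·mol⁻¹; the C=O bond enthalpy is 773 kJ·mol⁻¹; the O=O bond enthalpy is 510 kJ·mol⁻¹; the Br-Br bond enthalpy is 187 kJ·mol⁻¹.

ΔH ≈ −1195 kJ

Bonds broken (reactants):
  C-C: 1 × 343 = 343
  C-H: 5 × 401 = 2005
  C-O: 1 × 364 = 364
  O-H: 1 × 469 = 469
  O=O: 3 × 510 = 1530
  Σ(broken) = 4711 kJ
Bonds formed (products):
  C=O: 4 × 773 = 3092
  O-H: 6 × 469 = 2814
  Σ(formed) = 5906 kJ
ΔH = Σ(broken) − Σ(formed) = 4711 − 5906 = −1195 kJ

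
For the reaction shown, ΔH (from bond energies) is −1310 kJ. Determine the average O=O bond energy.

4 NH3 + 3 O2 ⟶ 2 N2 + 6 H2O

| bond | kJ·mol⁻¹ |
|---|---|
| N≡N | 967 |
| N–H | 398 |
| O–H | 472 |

Let D be the O=O bond energy.
Σ(broken) = 12×398 + 3×D = 4776 + 3D
Σ(formed) = 2×967 + 12×472 = 7598
ΔH = Σ(broken) − Σ(formed) = (4776 + 3D) − (7598) = −2822 + 3D
Setting this equal to −1310 kJ gives 3D = 1512, so D = 504 kJ/mol.

D(O=O) ≈ 504 kJ/mol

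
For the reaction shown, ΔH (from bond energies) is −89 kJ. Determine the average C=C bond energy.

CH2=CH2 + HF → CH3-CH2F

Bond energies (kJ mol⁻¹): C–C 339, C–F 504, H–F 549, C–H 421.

Let D be the C=C bond energy.
Σ(broken) = 4×421 + 1×D + 1×549 = 2233 + D
Σ(formed) = 1×339 + 1×504 + 5×421 = 2948
ΔH = Σ(broken) − Σ(formed) = (2233 + D) − (2948) = −715 + D
Setting this equal to −89 kJ gives D = 626 kJ/mol.

D(C=C) ≈ 626 kJ/mol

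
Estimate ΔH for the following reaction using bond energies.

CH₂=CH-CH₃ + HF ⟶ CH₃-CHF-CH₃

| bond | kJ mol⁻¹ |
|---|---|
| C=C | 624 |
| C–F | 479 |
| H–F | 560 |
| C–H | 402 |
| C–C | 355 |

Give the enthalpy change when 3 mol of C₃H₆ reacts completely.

Bonds broken (reactants):
  C–C: 1 × 355 = 355
  C–H: 6 × 402 = 2412
  C=C: 1 × 624 = 624
  H–F: 1 × 560 = 560
  Σ(broken) = 3951 kJ
Bonds formed (products):
  C–C: 2 × 355 = 710
  C–F: 1 × 479 = 479
  C–H: 7 × 402 = 2814
  Σ(formed) = 4003 kJ
ΔH = Σ(broken) − Σ(formed) = 3951 − 4003 = −52 kJ
For 3× the reaction as written: 3 × (−52) = −156 kJ

ΔH = −156 kJ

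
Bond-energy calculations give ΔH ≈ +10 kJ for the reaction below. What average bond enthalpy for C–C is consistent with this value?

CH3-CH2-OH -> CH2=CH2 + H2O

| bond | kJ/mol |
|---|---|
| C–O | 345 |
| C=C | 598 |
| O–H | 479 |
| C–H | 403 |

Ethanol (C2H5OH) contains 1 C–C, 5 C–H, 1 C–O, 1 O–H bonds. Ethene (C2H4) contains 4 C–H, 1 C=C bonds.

Let D be the C–C bond energy.
Σ(broken) = 1×D + 5×403 + 1×345 + 1×479 = 2839 + D
Σ(formed) = 4×403 + 1×598 + 2×479 = 3168
ΔH = Σ(broken) − Σ(formed) = (2839 + D) − (3168) = −329 + D
Setting this equal to +10 kJ gives D = 339 kJ/mol.

D(C–C) ≈ 339 kJ/mol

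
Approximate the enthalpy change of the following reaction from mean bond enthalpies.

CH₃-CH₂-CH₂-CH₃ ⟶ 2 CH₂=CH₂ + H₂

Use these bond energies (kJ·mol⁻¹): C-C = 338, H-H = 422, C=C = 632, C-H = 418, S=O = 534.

ΔH ≈ +164 kJ

Bonds broken (reactants):
  C-C: 3 × 338 = 1014
  C-H: 10 × 418 = 4180
  Σ(broken) = 5194 kJ
Bonds formed (products):
  C-H: 8 × 418 = 3344
  C=C: 2 × 632 = 1264
  H-H: 1 × 422 = 422
  Σ(formed) = 5030 kJ
ΔH = Σ(broken) − Σ(formed) = 5194 − 5030 = +164 kJ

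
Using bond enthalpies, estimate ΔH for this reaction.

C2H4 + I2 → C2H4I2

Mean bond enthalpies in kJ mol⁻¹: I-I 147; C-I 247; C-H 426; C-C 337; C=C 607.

Bonds broken (reactants):
  C-H: 4 × 426 = 1704
  C=C: 1 × 607 = 607
  I-I: 1 × 147 = 147
  Σ(broken) = 2458 kJ
Bonds formed (products):
  C-C: 1 × 337 = 337
  C-H: 4 × 426 = 1704
  C-I: 2 × 247 = 494
  Σ(formed) = 2535 kJ
ΔH = Σ(broken) − Σ(formed) = 2458 − 2535 = −77 kJ

ΔH ≈ −77 kJ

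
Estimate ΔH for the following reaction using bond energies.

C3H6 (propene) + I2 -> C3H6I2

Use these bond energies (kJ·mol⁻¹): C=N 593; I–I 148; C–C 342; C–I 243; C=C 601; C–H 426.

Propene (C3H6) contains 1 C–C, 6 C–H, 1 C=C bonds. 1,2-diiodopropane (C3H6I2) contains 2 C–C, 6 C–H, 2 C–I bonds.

ΔH ≈ −79 kJ

Bonds broken (reactants):
  C–C: 1 × 342 = 342
  C–H: 6 × 426 = 2556
  C=C: 1 × 601 = 601
  I–I: 1 × 148 = 148
  Σ(broken) = 3647 kJ
Bonds formed (products):
  C–C: 2 × 342 = 684
  C–H: 6 × 426 = 2556
  C–I: 2 × 243 = 486
  Σ(formed) = 3726 kJ
ΔH = Σ(broken) − Σ(formed) = 3647 − 3726 = −79 kJ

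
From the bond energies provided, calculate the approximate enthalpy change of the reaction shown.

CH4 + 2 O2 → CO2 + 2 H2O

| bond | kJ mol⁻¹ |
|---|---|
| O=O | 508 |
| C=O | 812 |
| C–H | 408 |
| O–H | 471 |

ΔH ≈ −860 kJ

Bonds broken (reactants):
  C–H: 4 × 408 = 1632
  O=O: 2 × 508 = 1016
  Σ(broken) = 2648 kJ
Bonds formed (products):
  C=O: 2 × 812 = 1624
  O–H: 4 × 471 = 1884
  Σ(formed) = 3508 kJ
ΔH = Σ(broken) − Σ(formed) = 2648 − 3508 = −860 kJ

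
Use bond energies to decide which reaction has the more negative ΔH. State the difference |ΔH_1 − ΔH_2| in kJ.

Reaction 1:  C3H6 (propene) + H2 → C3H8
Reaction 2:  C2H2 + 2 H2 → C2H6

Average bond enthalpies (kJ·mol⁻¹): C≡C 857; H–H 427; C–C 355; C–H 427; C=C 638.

Reaction 2, by 208 kJ

Reaction 1:
  Bonds broken (reactants):
    C–C: 1 × 355 = 355
    C–H: 6 × 427 = 2562
    C=C: 1 × 638 = 638
    H–H: 1 × 427 = 427
    Σ(broken) = 3982 kJ
  Bonds formed (products):
    C–C: 2 × 355 = 710
    C–H: 8 × 427 = 3416
    Σ(formed) = 4126 kJ
  ΔH_1 = 3982 − 4126 = −144 kJ
Reaction 2:
  Bonds broken (reactants):
    C≡C: 1 × 857 = 857
    C–H: 2 × 427 = 854
    H–H: 2 × 427 = 854
    Σ(broken) = 2565 kJ
  Bonds formed (products):
    C–C: 1 × 355 = 355
    C–H: 6 × 427 = 2562
    Σ(formed) = 2917 kJ
  ΔH_2 = 2565 − 2917 = −352 kJ
ΔH_1 − ΔH_2 = +208 kJ, so reaction 2 has the more negative ΔH; |ΔH_1 − ΔH_2| = 208 kJ.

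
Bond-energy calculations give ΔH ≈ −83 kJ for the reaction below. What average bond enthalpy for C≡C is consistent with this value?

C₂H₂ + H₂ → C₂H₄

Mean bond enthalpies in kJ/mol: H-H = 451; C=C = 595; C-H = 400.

Let D be the C≡C bond energy.
Σ(broken) = 1×D + 2×400 + 1×451 = 1251 + D
Σ(formed) = 4×400 + 1×595 = 2195
ΔH = Σ(broken) − Σ(formed) = (1251 + D) − (2195) = −944 + D
Setting this equal to −83 kJ gives D = 861 kJ/mol.

D(C≡C) ≈ 861 kJ/mol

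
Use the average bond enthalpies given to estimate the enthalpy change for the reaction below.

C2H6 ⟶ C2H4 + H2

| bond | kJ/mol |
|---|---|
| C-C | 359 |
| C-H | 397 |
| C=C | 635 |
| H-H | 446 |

ΔH ≈ +72 kJ

Bonds broken (reactants):
  C-C: 1 × 359 = 359
  C-H: 6 × 397 = 2382
  Σ(broken) = 2741 kJ
Bonds formed (products):
  C-H: 4 × 397 = 1588
  C=C: 1 × 635 = 635
  H-H: 1 × 446 = 446
  Σ(formed) = 2669 kJ
ΔH = Σ(broken) − Σ(formed) = 2741 − 2669 = +72 kJ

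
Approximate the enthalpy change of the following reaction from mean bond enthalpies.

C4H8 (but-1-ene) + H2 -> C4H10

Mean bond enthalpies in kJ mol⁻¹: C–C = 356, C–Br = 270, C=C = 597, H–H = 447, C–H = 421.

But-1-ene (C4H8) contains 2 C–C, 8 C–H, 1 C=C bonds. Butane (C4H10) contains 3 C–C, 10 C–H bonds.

ΔH ≈ −154 kJ

Bonds broken (reactants):
  C–C: 2 × 356 = 712
  C–H: 8 × 421 = 3368
  C=C: 1 × 597 = 597
  H–H: 1 × 447 = 447
  Σ(broken) = 5124 kJ
Bonds formed (products):
  C–C: 3 × 356 = 1068
  C–H: 10 × 421 = 4210
  Σ(formed) = 5278 kJ
ΔH = Σ(broken) − Σ(formed) = 5124 − 5278 = −154 kJ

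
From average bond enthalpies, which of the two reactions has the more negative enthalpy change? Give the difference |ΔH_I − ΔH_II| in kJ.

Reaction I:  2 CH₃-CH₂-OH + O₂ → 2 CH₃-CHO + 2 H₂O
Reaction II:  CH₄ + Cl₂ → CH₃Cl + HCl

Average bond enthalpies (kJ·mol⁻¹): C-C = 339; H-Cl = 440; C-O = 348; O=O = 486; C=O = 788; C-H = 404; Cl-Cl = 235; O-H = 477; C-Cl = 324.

Reaction I, by 415 kJ

Reaction I:
  Bonds broken (reactants):
    C-C: 2 × 339 = 678
    C-H: 10 × 404 = 4040
    C-O: 2 × 348 = 696
    O-H: 2 × 477 = 954
    O=O: 1 × 486 = 486
    Σ(broken) = 6854 kJ
  Bonds formed (products):
    C-C: 2 × 339 = 678
    C-H: 8 × 404 = 3232
    C=O: 2 × 788 = 1576
    O-H: 4 × 477 = 1908
    Σ(formed) = 7394 kJ
  ΔH_I = 6854 − 7394 = −540 kJ
Reaction II:
  Bonds broken (reactants):
    C-H: 4 × 404 = 1616
    Cl-Cl: 1 × 235 = 235
    Σ(broken) = 1851 kJ
  Bonds formed (products):
    C-Cl: 1 × 324 = 324
    C-H: 3 × 404 = 1212
    H-Cl: 1 × 440 = 440
    Σ(formed) = 1976 kJ
  ΔH_II = 1851 − 1976 = −125 kJ
ΔH_I − ΔH_II = −415 kJ, so reaction I has the more negative ΔH; |ΔH_I − ΔH_II| = 415 kJ.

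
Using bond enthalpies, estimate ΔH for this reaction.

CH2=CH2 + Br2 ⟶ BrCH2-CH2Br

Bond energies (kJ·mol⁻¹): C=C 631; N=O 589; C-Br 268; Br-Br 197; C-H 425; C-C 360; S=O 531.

ΔH ≈ −68 kJ

Bonds broken (reactants):
  Br-Br: 1 × 197 = 197
  C-H: 4 × 425 = 1700
  C=C: 1 × 631 = 631
  Σ(broken) = 2528 kJ
Bonds formed (products):
  C-Br: 2 × 268 = 536
  C-C: 1 × 360 = 360
  C-H: 4 × 425 = 1700
  Σ(formed) = 2596 kJ
ΔH = Σ(broken) − Σ(formed) = 2528 − 2596 = −68 kJ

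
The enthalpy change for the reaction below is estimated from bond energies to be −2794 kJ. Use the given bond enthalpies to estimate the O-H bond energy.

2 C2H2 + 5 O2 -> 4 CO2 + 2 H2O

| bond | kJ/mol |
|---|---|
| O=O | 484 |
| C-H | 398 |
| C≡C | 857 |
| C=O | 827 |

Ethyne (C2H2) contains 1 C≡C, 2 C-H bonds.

Let D be the O-H bond energy.
Σ(broken) = 2×857 + 4×398 + 5×484 = 5726
Σ(formed) = 8×827 + 4×D = 6616 + 4D
ΔH = Σ(broken) − Σ(formed) = (5726) − (6616 + 4D) = −890 − 4D
Setting this equal to −2794 kJ gives 4D = 1904, so D = 476 kJ/mol.

D(O-H) ≈ 476 kJ/mol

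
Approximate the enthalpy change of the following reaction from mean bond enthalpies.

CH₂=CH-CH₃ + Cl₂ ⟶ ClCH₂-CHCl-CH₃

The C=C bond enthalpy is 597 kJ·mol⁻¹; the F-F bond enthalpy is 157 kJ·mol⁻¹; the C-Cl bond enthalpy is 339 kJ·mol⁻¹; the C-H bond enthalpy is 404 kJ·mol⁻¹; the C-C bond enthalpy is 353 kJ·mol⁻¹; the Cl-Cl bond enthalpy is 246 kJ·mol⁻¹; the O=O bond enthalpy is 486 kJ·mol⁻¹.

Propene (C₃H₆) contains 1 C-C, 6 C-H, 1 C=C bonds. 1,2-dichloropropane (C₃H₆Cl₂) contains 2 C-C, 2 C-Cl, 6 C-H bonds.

Bonds broken (reactants):
  C-C: 1 × 353 = 353
  C-H: 6 × 404 = 2424
  C=C: 1 × 597 = 597
  Cl-Cl: 1 × 246 = 246
  Σ(broken) = 3620 kJ
Bonds formed (products):
  C-C: 2 × 353 = 706
  C-Cl: 2 × 339 = 678
  C-H: 6 × 404 = 2424
  Σ(formed) = 3808 kJ
ΔH = Σ(broken) − Σ(formed) = 3620 − 3808 = −188 kJ

ΔH ≈ −188 kJ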